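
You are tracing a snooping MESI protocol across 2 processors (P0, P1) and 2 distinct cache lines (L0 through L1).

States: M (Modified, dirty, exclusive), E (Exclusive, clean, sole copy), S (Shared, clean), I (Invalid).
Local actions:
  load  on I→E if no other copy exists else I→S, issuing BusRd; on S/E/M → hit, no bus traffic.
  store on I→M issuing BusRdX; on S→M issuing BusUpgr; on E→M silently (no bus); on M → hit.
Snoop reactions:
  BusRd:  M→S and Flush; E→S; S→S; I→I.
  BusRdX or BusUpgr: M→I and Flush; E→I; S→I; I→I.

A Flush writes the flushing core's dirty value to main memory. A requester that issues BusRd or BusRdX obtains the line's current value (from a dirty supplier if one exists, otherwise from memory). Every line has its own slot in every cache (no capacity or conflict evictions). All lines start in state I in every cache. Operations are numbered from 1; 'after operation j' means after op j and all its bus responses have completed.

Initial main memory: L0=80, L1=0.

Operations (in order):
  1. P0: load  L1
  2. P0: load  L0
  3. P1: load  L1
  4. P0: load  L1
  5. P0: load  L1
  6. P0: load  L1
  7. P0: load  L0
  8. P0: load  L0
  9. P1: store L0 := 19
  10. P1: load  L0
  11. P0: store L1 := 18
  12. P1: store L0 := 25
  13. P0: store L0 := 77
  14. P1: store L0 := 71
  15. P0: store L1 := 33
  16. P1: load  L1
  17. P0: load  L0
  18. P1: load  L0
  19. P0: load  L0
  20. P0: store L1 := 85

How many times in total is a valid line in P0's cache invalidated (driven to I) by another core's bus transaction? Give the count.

invalidations = 2

  op1 P0: load  L1 → E/I on L1; bus BusRd; mem=0
  op2 P0: load  L0 → E/I on L0; bus BusRd; mem=80
  op3 P1: load  L1 → S/S on L1; bus BusRd; mem=0
  op4 P0: load  L1 → S/S on L1; bus (none); mem=0
  op5 P0: load  L1 → S/S on L1; bus (none); mem=0
  op6 P0: load  L1 → S/S on L1; bus (none); mem=0
  op7 P0: load  L0 → E/I on L0; bus (none); mem=80
  op8 P0: load  L0 → E/I on L0; bus (none); mem=80
  op9 P1: store L0 := 19 → I/M on L0; bus BusRdX; mem=80
  op10 P1: load  L0 → I/M on L0; bus (none); mem=80
  op11 P0: store L1 := 18 → M/I on L1; bus BusUpgr; mem=0
  op12 P1: store L0 := 25 → I/M on L0; bus (none); mem=80
  op13 P0: store L0 := 77 → M/I on L0; bus BusRdX Flush; mem=25
  op14 P1: store L0 := 71 → I/M on L0; bus BusRdX Flush; mem=77
  op15 P0: store L1 := 33 → M/I on L1; bus (none); mem=0
  op16 P1: load  L1 → S/S on L1; bus BusRd Flush; mem=33
  op17 P0: load  L0 → S/S on L0; bus BusRd Flush; mem=71
  op18 P1: load  L0 → S/S on L0; bus (none); mem=71
  op19 P0: load  L0 → S/S on L0; bus (none); mem=71
  op20 P0: store L1 := 85 → M/I on L1; bus BusUpgr; mem=33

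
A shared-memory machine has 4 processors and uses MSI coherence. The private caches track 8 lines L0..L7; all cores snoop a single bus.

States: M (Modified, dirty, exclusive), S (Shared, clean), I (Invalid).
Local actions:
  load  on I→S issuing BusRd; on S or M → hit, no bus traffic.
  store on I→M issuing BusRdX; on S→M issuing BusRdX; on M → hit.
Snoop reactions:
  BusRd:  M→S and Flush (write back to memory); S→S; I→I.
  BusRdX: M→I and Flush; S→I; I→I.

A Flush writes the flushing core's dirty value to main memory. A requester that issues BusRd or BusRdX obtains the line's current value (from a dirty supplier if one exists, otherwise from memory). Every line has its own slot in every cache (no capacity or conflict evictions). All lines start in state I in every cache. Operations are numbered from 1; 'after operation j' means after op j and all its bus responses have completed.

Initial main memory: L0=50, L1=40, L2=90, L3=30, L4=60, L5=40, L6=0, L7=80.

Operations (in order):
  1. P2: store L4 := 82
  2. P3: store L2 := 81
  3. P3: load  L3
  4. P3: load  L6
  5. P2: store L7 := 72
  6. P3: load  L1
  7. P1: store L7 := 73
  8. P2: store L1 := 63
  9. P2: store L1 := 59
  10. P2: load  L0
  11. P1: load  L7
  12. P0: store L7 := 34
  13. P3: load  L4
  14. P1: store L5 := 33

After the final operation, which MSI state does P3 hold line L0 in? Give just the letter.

[1] P2: store L4 := 82 | P0:I, P1:I, P2:M(82), P3:I | bus: BusRdX
[2] P3: store L2 := 81 | P0:I, P1:I, P2:I, P3:M(81) | bus: BusRdX
[3] P3: load  L3 | P0:I, P1:I, P2:I, P3:S(30) | bus: BusRd
[4] P3: load  L6 | P0:I, P1:I, P2:I, P3:S(0) | bus: BusRd
[5] P2: store L7 := 72 | P0:I, P1:I, P2:M(72), P3:I | bus: BusRdX
[6] P3: load  L1 | P0:I, P1:I, P2:I, P3:S(40) | bus: BusRd
[7] P1: store L7 := 73 | P0:I, P1:M(73), P2:I, P3:I | bus: BusRdX,Flush
[8] P2: store L1 := 63 | P0:I, P1:I, P2:M(63), P3:I | bus: BusRdX
[9] P2: store L1 := 59 | P0:I, P1:I, P2:M(59), P3:I | bus: none
[10] P2: load  L0 | P0:I, P1:I, P2:S(50), P3:I | bus: BusRd
[11] P1: load  L7 | P0:I, P1:M(73), P2:I, P3:I | bus: none
[12] P0: store L7 := 34 | P0:M(34), P1:I, P2:I, P3:I | bus: BusRdX,Flush
[13] P3: load  L4 | P0:I, P1:I, P2:S(82), P3:S(82) | bus: BusRd,Flush
[14] P1: store L5 := 33 | P0:I, P1:M(33), P2:I, P3:I | bus: BusRdX

state = I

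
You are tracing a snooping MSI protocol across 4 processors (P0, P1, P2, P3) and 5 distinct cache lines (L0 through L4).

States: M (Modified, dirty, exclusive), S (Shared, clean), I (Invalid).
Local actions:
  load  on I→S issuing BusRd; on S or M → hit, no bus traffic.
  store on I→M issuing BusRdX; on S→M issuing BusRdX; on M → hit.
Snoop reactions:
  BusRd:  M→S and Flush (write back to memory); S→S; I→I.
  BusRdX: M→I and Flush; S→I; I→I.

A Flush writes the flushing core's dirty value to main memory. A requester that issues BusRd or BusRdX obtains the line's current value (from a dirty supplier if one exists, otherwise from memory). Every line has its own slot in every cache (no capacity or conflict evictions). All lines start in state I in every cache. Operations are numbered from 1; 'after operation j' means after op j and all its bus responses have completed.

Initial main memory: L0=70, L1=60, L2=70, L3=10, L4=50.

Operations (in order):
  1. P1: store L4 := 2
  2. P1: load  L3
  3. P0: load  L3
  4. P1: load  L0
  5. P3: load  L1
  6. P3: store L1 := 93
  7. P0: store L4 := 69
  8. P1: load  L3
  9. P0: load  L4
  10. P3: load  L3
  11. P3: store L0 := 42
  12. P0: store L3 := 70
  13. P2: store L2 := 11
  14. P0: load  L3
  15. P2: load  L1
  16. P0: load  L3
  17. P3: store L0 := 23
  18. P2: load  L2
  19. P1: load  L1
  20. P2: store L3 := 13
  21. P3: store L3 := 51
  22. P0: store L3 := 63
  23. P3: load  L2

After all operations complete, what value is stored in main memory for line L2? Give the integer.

1. P1: store L4 := 2  bus=[BusRdX]  L4: P0=I P1=M P2=I P3=I  mem[L4]=50
2. P1: load  L3  bus=[BusRd]  L3: P0=I P1=S P2=I P3=I  mem[L3]=10
3. P0: load  L3  bus=[BusRd]  L3: P0=S P1=S P2=I P3=I  mem[L3]=10
4. P1: load  L0  bus=[BusRd]  L0: P0=I P1=S P2=I P3=I  mem[L0]=70
5. P3: load  L1  bus=[BusRd]  L1: P0=I P1=I P2=I P3=S  mem[L1]=60
6. P3: store L1 := 93  bus=[BusRdX]  L1: P0=I P1=I P2=I P3=M  mem[L1]=60
7. P0: store L4 := 69  bus=[BusRdX,Flush]  L4: P0=M P1=I P2=I P3=I  mem[L4]=2
8. P1: load  L3  bus=[-]  L3: P0=S P1=S P2=I P3=I  mem[L3]=10
9. P0: load  L4  bus=[-]  L4: P0=M P1=I P2=I P3=I  mem[L4]=2
10. P3: load  L3  bus=[BusRd]  L3: P0=S P1=S P2=I P3=S  mem[L3]=10
11. P3: store L0 := 42  bus=[BusRdX]  L0: P0=I P1=I P2=I P3=M  mem[L0]=70
12. P0: store L3 := 70  bus=[BusRdX]  L3: P0=M P1=I P2=I P3=I  mem[L3]=10
13. P2: store L2 := 11  bus=[BusRdX]  L2: P0=I P1=I P2=M P3=I  mem[L2]=70
14. P0: load  L3  bus=[-]  L3: P0=M P1=I P2=I P3=I  mem[L3]=10
15. P2: load  L1  bus=[BusRd,Flush]  L1: P0=I P1=I P2=S P3=S  mem[L1]=93
16. P0: load  L3  bus=[-]  L3: P0=M P1=I P2=I P3=I  mem[L3]=10
17. P3: store L0 := 23  bus=[-]  L0: P0=I P1=I P2=I P3=M  mem[L0]=70
18. P2: load  L2  bus=[-]  L2: P0=I P1=I P2=M P3=I  mem[L2]=70
19. P1: load  L1  bus=[BusRd]  L1: P0=I P1=S P2=S P3=S  mem[L1]=93
20. P2: store L3 := 13  bus=[BusRdX,Flush]  L3: P0=I P1=I P2=M P3=I  mem[L3]=70
21. P3: store L3 := 51  bus=[BusRdX,Flush]  L3: P0=I P1=I P2=I P3=M  mem[L3]=13
22. P0: store L3 := 63  bus=[BusRdX,Flush]  L3: P0=M P1=I P2=I P3=I  mem[L3]=51
23. P3: load  L2  bus=[BusRd,Flush]  L2: P0=I P1=I P2=S P3=S  mem[L2]=11

memory[L2] = 11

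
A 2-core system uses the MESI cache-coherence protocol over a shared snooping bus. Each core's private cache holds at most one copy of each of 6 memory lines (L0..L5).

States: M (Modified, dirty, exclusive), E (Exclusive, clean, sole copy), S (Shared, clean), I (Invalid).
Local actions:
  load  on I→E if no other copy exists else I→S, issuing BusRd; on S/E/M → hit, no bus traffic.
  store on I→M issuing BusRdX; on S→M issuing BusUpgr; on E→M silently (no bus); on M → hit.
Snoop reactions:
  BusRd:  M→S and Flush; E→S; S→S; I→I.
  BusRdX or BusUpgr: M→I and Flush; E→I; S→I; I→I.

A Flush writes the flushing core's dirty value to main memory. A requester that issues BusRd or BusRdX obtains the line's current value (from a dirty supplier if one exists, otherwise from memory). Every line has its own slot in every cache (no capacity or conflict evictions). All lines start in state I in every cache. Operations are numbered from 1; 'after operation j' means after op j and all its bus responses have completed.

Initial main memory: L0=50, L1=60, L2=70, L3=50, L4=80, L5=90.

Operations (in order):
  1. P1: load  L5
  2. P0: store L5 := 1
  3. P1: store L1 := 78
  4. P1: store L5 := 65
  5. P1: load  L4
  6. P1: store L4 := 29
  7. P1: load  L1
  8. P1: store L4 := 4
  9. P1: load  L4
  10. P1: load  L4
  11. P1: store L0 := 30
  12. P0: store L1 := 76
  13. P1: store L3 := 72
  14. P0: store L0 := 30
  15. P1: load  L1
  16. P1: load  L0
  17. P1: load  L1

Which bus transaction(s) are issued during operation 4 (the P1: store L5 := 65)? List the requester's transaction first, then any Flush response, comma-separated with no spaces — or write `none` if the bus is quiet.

[1] P1: load  L5 | P0:I, P1:E(90) | bus: BusRd
[2] P0: store L5 := 1 | P0:M(1), P1:I | bus: BusRdX
[3] P1: store L1 := 78 | P0:I, P1:M(78) | bus: BusRdX
[4] P1: store L5 := 65 | P0:I, P1:M(65) | bus: BusRdX,Flush
[5] P1: load  L4 | P0:I, P1:E(80) | bus: BusRd
[6] P1: store L4 := 29 | P0:I, P1:M(29) | bus: none
[7] P1: load  L1 | P0:I, P1:M(78) | bus: none
[8] P1: store L4 := 4 | P0:I, P1:M(4) | bus: none
[9] P1: load  L4 | P0:I, P1:M(4) | bus: none
[10] P1: load  L4 | P0:I, P1:M(4) | bus: none
[11] P1: store L0 := 30 | P0:I, P1:M(30) | bus: BusRdX
[12] P0: store L1 := 76 | P0:M(76), P1:I | bus: BusRdX,Flush
[13] P1: store L3 := 72 | P0:I, P1:M(72) | bus: BusRdX
[14] P0: store L0 := 30 | P0:M(30), P1:I | bus: BusRdX,Flush
[15] P1: load  L1 | P0:S(76), P1:S(76) | bus: BusRd,Flush
[16] P1: load  L0 | P0:S(30), P1:S(30) | bus: BusRd,Flush
[17] P1: load  L1 | P0:S(76), P1:S(76) | bus: none

bus = BusRdX,Flush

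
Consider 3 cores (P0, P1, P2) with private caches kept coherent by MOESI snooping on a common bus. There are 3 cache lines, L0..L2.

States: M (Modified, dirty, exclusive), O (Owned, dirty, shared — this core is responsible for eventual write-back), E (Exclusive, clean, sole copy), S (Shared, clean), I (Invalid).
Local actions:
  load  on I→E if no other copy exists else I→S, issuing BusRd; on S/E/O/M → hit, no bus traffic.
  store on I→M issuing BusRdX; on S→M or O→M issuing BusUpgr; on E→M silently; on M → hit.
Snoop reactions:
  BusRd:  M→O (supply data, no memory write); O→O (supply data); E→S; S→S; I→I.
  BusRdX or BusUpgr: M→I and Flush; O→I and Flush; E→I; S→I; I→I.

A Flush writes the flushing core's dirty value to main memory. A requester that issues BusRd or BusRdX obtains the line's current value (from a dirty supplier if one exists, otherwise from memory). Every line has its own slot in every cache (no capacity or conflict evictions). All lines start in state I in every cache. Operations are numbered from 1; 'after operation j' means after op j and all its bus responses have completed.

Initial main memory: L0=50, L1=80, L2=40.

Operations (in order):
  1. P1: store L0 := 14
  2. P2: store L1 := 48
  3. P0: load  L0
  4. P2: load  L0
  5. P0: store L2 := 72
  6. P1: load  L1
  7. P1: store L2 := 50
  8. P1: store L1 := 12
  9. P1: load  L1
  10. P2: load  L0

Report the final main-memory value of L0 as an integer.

memory[L0] = 50

[1] P1: store L0 := 14 | P0:I, P1:M(14), P2:I | bus: BusRdX
[2] P2: store L1 := 48 | P0:I, P1:I, P2:M(48) | bus: BusRdX
[3] P0: load  L0 | P0:S(14), P1:O(14), P2:I | bus: BusRd
[4] P2: load  L0 | P0:S(14), P1:O(14), P2:S(14) | bus: BusRd
[5] P0: store L2 := 72 | P0:M(72), P1:I, P2:I | bus: BusRdX
[6] P1: load  L1 | P0:I, P1:S(48), P2:O(48) | bus: BusRd
[7] P1: store L2 := 50 | P0:I, P1:M(50), P2:I | bus: BusRdX,Flush
[8] P1: store L1 := 12 | P0:I, P1:M(12), P2:I | bus: BusUpgr,Flush
[9] P1: load  L1 | P0:I, P1:M(12), P2:I | bus: none
[10] P2: load  L0 | P0:S(14), P1:O(14), P2:S(14) | bus: none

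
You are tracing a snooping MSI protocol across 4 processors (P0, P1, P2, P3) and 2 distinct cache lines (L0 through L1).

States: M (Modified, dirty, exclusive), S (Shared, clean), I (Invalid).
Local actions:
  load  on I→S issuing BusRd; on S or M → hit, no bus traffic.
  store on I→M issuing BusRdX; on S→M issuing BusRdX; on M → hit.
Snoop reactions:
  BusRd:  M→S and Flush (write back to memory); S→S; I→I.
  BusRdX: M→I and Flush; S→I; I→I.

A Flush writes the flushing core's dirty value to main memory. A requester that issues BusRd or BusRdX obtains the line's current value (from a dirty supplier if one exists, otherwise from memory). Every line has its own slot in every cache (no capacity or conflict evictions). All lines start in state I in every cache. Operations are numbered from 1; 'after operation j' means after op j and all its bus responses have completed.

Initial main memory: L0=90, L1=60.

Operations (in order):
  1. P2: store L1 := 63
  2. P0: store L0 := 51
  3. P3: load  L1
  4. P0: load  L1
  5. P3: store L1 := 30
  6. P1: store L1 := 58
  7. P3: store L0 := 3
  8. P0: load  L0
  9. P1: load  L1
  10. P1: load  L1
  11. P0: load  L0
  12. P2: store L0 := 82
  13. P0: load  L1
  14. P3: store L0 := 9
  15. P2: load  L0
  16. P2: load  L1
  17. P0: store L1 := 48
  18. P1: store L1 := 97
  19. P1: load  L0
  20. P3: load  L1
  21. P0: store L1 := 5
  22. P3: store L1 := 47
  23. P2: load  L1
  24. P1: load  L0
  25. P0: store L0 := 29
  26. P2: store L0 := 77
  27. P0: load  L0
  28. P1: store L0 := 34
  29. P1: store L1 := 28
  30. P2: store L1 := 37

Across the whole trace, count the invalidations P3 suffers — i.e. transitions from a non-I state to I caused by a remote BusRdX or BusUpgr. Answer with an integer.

invalidations = 5

  op1 P2: store L1 := 63 → I/I/M/I on L1; bus BusRdX; mem=60
  op2 P0: store L0 := 51 → M/I/I/I on L0; bus BusRdX; mem=90
  op3 P3: load  L1 → I/I/S/S on L1; bus BusRd Flush; mem=63
  op4 P0: load  L1 → S/I/S/S on L1; bus BusRd; mem=63
  op5 P3: store L1 := 30 → I/I/I/M on L1; bus BusRdX; mem=63
  op6 P1: store L1 := 58 → I/M/I/I on L1; bus BusRdX Flush; mem=30
  op7 P3: store L0 := 3 → I/I/I/M on L0; bus BusRdX Flush; mem=51
  op8 P0: load  L0 → S/I/I/S on L0; bus BusRd Flush; mem=3
  op9 P1: load  L1 → I/M/I/I on L1; bus (none); mem=30
  op10 P1: load  L1 → I/M/I/I on L1; bus (none); mem=30
  op11 P0: load  L0 → S/I/I/S on L0; bus (none); mem=3
  op12 P2: store L0 := 82 → I/I/M/I on L0; bus BusRdX; mem=3
  op13 P0: load  L1 → S/S/I/I on L1; bus BusRd Flush; mem=58
  op14 P3: store L0 := 9 → I/I/I/M on L0; bus BusRdX Flush; mem=82
  op15 P2: load  L0 → I/I/S/S on L0; bus BusRd Flush; mem=9
  op16 P2: load  L1 → S/S/S/I on L1; bus BusRd; mem=58
  op17 P0: store L1 := 48 → M/I/I/I on L1; bus BusRdX; mem=58
  op18 P1: store L1 := 97 → I/M/I/I on L1; bus BusRdX Flush; mem=48
  op19 P1: load  L0 → I/S/S/S on L0; bus BusRd; mem=9
  op20 P3: load  L1 → I/S/I/S on L1; bus BusRd Flush; mem=97
  op21 P0: store L1 := 5 → M/I/I/I on L1; bus BusRdX; mem=97
  op22 P3: store L1 := 47 → I/I/I/M on L1; bus BusRdX Flush; mem=5
  op23 P2: load  L1 → I/I/S/S on L1; bus BusRd Flush; mem=47
  op24 P1: load  L0 → I/S/S/S on L0; bus (none); mem=9
  op25 P0: store L0 := 29 → M/I/I/I on L0; bus BusRdX; mem=9
  op26 P2: store L0 := 77 → I/I/M/I on L0; bus BusRdX Flush; mem=29
  op27 P0: load  L0 → S/I/S/I on L0; bus BusRd Flush; mem=77
  op28 P1: store L0 := 34 → I/M/I/I on L0; bus BusRdX; mem=77
  op29 P1: store L1 := 28 → I/M/I/I on L1; bus BusRdX; mem=47
  op30 P2: store L1 := 37 → I/I/M/I on L1; bus BusRdX Flush; mem=28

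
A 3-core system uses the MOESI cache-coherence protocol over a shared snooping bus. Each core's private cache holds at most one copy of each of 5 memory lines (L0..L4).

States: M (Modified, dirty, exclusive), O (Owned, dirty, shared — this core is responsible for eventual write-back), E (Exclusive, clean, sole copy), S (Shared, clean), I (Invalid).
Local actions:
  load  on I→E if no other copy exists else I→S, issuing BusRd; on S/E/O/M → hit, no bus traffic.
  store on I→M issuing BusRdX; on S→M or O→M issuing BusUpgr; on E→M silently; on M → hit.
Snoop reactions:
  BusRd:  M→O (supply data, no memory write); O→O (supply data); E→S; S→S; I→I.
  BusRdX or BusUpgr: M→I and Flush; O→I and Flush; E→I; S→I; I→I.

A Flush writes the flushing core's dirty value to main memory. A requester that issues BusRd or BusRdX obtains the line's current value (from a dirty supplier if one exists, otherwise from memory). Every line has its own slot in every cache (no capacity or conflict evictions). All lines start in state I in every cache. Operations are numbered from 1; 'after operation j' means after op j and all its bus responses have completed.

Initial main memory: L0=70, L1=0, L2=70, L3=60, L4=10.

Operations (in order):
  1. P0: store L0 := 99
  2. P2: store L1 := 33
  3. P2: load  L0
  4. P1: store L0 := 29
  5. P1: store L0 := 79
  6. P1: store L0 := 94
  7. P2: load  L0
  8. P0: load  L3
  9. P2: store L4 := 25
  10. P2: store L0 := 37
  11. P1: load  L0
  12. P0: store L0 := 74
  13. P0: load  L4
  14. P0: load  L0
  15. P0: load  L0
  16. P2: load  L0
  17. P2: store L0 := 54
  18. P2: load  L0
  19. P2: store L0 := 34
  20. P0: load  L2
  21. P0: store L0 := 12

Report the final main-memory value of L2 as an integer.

memory[L2] = 70

[1] P0: store L0 := 99 | P0:M(99), P1:I, P2:I | bus: BusRdX
[2] P2: store L1 := 33 | P0:I, P1:I, P2:M(33) | bus: BusRdX
[3] P2: load  L0 | P0:O(99), P1:I, P2:S(99) | bus: BusRd
[4] P1: store L0 := 29 | P0:I, P1:M(29), P2:I | bus: BusRdX,Flush
[5] P1: store L0 := 79 | P0:I, P1:M(79), P2:I | bus: none
[6] P1: store L0 := 94 | P0:I, P1:M(94), P2:I | bus: none
[7] P2: load  L0 | P0:I, P1:O(94), P2:S(94) | bus: BusRd
[8] P0: load  L3 | P0:E(60), P1:I, P2:I | bus: BusRd
[9] P2: store L4 := 25 | P0:I, P1:I, P2:M(25) | bus: BusRdX
[10] P2: store L0 := 37 | P0:I, P1:I, P2:M(37) | bus: BusUpgr,Flush
[11] P1: load  L0 | P0:I, P1:S(37), P2:O(37) | bus: BusRd
[12] P0: store L0 := 74 | P0:M(74), P1:I, P2:I | bus: BusRdX,Flush
[13] P0: load  L4 | P0:S(25), P1:I, P2:O(25) | bus: BusRd
[14] P0: load  L0 | P0:M(74), P1:I, P2:I | bus: none
[15] P0: load  L0 | P0:M(74), P1:I, P2:I | bus: none
[16] P2: load  L0 | P0:O(74), P1:I, P2:S(74) | bus: BusRd
[17] P2: store L0 := 54 | P0:I, P1:I, P2:M(54) | bus: BusUpgr,Flush
[18] P2: load  L0 | P0:I, P1:I, P2:M(54) | bus: none
[19] P2: store L0 := 34 | P0:I, P1:I, P2:M(34) | bus: none
[20] P0: load  L2 | P0:E(70), P1:I, P2:I | bus: BusRd
[21] P0: store L0 := 12 | P0:M(12), P1:I, P2:I | bus: BusRdX,Flush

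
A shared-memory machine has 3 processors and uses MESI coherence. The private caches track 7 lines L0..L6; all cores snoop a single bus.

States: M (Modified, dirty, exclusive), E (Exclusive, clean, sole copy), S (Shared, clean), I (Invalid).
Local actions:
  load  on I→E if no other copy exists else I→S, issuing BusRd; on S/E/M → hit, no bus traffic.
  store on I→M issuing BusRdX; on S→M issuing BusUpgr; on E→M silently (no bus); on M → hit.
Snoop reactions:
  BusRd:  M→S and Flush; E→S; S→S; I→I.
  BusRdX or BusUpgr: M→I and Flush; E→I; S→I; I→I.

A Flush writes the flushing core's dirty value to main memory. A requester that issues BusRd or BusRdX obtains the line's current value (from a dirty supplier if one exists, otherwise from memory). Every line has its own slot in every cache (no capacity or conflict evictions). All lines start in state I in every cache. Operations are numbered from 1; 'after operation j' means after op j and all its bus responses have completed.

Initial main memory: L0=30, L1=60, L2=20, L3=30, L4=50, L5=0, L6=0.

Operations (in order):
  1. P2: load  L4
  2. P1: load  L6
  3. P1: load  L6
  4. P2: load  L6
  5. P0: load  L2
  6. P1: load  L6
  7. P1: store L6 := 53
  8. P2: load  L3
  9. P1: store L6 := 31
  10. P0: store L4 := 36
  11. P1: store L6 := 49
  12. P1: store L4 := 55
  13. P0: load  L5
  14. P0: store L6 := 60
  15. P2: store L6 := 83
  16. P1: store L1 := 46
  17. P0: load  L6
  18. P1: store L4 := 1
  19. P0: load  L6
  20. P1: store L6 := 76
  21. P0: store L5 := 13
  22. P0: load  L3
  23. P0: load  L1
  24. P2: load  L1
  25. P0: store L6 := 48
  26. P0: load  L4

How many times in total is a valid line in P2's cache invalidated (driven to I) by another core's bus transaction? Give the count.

step 1: P2: load  L4  ⟶  IIE  (L4)  txn=BusRd  M[L4]=50
step 2: P1: load  L6  ⟶  IEI  (L6)  txn=BusRd  M[L6]=0
step 3: P1: load  L6  ⟶  IEI  (L6)  txn=∅  M[L6]=0
step 4: P2: load  L6  ⟶  ISS  (L6)  txn=BusRd  M[L6]=0
step 5: P0: load  L2  ⟶  EII  (L2)  txn=BusRd  M[L2]=20
step 6: P1: load  L6  ⟶  ISS  (L6)  txn=∅  M[L6]=0
step 7: P1: store L6 := 53  ⟶  IMI  (L6)  txn=BusUpgr  M[L6]=0
step 8: P2: load  L3  ⟶  IIE  (L3)  txn=BusRd  M[L3]=30
step 9: P1: store L6 := 31  ⟶  IMI  (L6)  txn=∅  M[L6]=0
step 10: P0: store L4 := 36  ⟶  MII  (L4)  txn=BusRdX  M[L4]=50
step 11: P1: store L6 := 49  ⟶  IMI  (L6)  txn=∅  M[L6]=0
step 12: P1: store L4 := 55  ⟶  IMI  (L4)  txn=BusRdX+Flush  M[L4]=36
step 13: P0: load  L5  ⟶  EII  (L5)  txn=BusRd  M[L5]=0
step 14: P0: store L6 := 60  ⟶  MII  (L6)  txn=BusRdX+Flush  M[L6]=49
step 15: P2: store L6 := 83  ⟶  IIM  (L6)  txn=BusRdX+Flush  M[L6]=60
step 16: P1: store L1 := 46  ⟶  IMI  (L1)  txn=BusRdX  M[L1]=60
step 17: P0: load  L6  ⟶  SIS  (L6)  txn=BusRd+Flush  M[L6]=83
step 18: P1: store L4 := 1  ⟶  IMI  (L4)  txn=∅  M[L4]=36
step 19: P0: load  L6  ⟶  SIS  (L6)  txn=∅  M[L6]=83
step 20: P1: store L6 := 76  ⟶  IMI  (L6)  txn=BusRdX  M[L6]=83
step 21: P0: store L5 := 13  ⟶  MII  (L5)  txn=∅  M[L5]=0
step 22: P0: load  L3  ⟶  SIS  (L3)  txn=BusRd  M[L3]=30
step 23: P0: load  L1  ⟶  SSI  (L1)  txn=BusRd+Flush  M[L1]=46
step 24: P2: load  L1  ⟶  SSS  (L1)  txn=BusRd  M[L1]=46
step 25: P0: store L6 := 48  ⟶  MII  (L6)  txn=BusRdX+Flush  M[L6]=76
step 26: P0: load  L4  ⟶  SSI  (L4)  txn=BusRd+Flush  M[L4]=1

invalidations = 3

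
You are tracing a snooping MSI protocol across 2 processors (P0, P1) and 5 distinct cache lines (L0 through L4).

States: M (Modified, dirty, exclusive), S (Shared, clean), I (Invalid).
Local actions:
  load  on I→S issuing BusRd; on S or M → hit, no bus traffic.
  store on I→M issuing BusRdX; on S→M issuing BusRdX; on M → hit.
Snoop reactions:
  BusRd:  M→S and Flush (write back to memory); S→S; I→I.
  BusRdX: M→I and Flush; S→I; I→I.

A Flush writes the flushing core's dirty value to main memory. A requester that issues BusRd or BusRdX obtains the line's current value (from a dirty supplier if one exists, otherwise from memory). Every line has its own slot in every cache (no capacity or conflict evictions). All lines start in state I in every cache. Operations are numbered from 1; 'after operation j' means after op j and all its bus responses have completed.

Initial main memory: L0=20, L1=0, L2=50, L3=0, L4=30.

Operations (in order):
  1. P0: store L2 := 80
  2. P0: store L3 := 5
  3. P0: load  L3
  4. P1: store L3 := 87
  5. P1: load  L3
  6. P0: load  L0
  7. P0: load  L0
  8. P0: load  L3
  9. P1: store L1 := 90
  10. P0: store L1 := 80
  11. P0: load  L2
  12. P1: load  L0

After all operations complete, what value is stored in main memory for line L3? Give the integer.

step 1: P0: store L2 := 80  ⟶  MI  (L2)  txn=BusRdX  M[L2]=50
step 2: P0: store L3 := 5  ⟶  MI  (L3)  txn=BusRdX  M[L3]=0
step 3: P0: load  L3  ⟶  MI  (L3)  txn=∅  M[L3]=0
step 4: P1: store L3 := 87  ⟶  IM  (L3)  txn=BusRdX+Flush  M[L3]=5
step 5: P1: load  L3  ⟶  IM  (L3)  txn=∅  M[L3]=5
step 6: P0: load  L0  ⟶  SI  (L0)  txn=BusRd  M[L0]=20
step 7: P0: load  L0  ⟶  SI  (L0)  txn=∅  M[L0]=20
step 8: P0: load  L3  ⟶  SS  (L3)  txn=BusRd+Flush  M[L3]=87
step 9: P1: store L1 := 90  ⟶  IM  (L1)  txn=BusRdX  M[L1]=0
step 10: P0: store L1 := 80  ⟶  MI  (L1)  txn=BusRdX+Flush  M[L1]=90
step 11: P0: load  L2  ⟶  MI  (L2)  txn=∅  M[L2]=50
step 12: P1: load  L0  ⟶  SS  (L0)  txn=BusRd  M[L0]=20

memory[L3] = 87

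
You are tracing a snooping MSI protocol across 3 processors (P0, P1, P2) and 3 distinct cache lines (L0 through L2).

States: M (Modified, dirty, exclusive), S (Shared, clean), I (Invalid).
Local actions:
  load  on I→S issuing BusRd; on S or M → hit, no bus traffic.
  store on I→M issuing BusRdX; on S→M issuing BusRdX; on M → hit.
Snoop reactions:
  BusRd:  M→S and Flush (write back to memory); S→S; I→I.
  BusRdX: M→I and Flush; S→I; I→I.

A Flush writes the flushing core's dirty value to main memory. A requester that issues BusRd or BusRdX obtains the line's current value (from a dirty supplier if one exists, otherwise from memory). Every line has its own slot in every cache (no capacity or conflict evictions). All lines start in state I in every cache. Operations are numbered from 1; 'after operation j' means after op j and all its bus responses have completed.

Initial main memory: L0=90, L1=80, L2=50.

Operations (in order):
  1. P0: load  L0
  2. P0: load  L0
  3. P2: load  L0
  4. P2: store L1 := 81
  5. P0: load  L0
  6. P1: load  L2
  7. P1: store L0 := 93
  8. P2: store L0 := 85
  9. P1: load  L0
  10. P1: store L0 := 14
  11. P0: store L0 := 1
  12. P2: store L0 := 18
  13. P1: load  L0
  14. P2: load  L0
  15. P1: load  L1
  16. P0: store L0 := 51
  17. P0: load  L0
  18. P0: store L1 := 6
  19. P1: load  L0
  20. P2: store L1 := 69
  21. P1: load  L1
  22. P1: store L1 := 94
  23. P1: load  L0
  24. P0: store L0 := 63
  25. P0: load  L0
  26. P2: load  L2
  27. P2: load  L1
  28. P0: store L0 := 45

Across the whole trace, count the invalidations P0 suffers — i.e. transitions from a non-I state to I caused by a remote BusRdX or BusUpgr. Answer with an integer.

invalidations = 3

1. P0: load  L0  bus=[BusRd]  L0: P0=S P1=I P2=I  mem[L0]=90
2. P0: load  L0  bus=[-]  L0: P0=S P1=I P2=I  mem[L0]=90
3. P2: load  L0  bus=[BusRd]  L0: P0=S P1=I P2=S  mem[L0]=90
4. P2: store L1 := 81  bus=[BusRdX]  L1: P0=I P1=I P2=M  mem[L1]=80
5. P0: load  L0  bus=[-]  L0: P0=S P1=I P2=S  mem[L0]=90
6. P1: load  L2  bus=[BusRd]  L2: P0=I P1=S P2=I  mem[L2]=50
7. P1: store L0 := 93  bus=[BusRdX]  L0: P0=I P1=M P2=I  mem[L0]=90
8. P2: store L0 := 85  bus=[BusRdX,Flush]  L0: P0=I P1=I P2=M  mem[L0]=93
9. P1: load  L0  bus=[BusRd,Flush]  L0: P0=I P1=S P2=S  mem[L0]=85
10. P1: store L0 := 14  bus=[BusRdX]  L0: P0=I P1=M P2=I  mem[L0]=85
11. P0: store L0 := 1  bus=[BusRdX,Flush]  L0: P0=M P1=I P2=I  mem[L0]=14
12. P2: store L0 := 18  bus=[BusRdX,Flush]  L0: P0=I P1=I P2=M  mem[L0]=1
13. P1: load  L0  bus=[BusRd,Flush]  L0: P0=I P1=S P2=S  mem[L0]=18
14. P2: load  L0  bus=[-]  L0: P0=I P1=S P2=S  mem[L0]=18
15. P1: load  L1  bus=[BusRd,Flush]  L1: P0=I P1=S P2=S  mem[L1]=81
16. P0: store L0 := 51  bus=[BusRdX]  L0: P0=M P1=I P2=I  mem[L0]=18
17. P0: load  L0  bus=[-]  L0: P0=M P1=I P2=I  mem[L0]=18
18. P0: store L1 := 6  bus=[BusRdX]  L1: P0=M P1=I P2=I  mem[L1]=81
19. P1: load  L0  bus=[BusRd,Flush]  L0: P0=S P1=S P2=I  mem[L0]=51
20. P2: store L1 := 69  bus=[BusRdX,Flush]  L1: P0=I P1=I P2=M  mem[L1]=6
21. P1: load  L1  bus=[BusRd,Flush]  L1: P0=I P1=S P2=S  mem[L1]=69
22. P1: store L1 := 94  bus=[BusRdX]  L1: P0=I P1=M P2=I  mem[L1]=69
23. P1: load  L0  bus=[-]  L0: P0=S P1=S P2=I  mem[L0]=51
24. P0: store L0 := 63  bus=[BusRdX]  L0: P0=M P1=I P2=I  mem[L0]=51
25. P0: load  L0  bus=[-]  L0: P0=M P1=I P2=I  mem[L0]=51
26. P2: load  L2  bus=[BusRd]  L2: P0=I P1=S P2=S  mem[L2]=50
27. P2: load  L1  bus=[BusRd,Flush]  L1: P0=I P1=S P2=S  mem[L1]=94
28. P0: store L0 := 45  bus=[-]  L0: P0=M P1=I P2=I  mem[L0]=51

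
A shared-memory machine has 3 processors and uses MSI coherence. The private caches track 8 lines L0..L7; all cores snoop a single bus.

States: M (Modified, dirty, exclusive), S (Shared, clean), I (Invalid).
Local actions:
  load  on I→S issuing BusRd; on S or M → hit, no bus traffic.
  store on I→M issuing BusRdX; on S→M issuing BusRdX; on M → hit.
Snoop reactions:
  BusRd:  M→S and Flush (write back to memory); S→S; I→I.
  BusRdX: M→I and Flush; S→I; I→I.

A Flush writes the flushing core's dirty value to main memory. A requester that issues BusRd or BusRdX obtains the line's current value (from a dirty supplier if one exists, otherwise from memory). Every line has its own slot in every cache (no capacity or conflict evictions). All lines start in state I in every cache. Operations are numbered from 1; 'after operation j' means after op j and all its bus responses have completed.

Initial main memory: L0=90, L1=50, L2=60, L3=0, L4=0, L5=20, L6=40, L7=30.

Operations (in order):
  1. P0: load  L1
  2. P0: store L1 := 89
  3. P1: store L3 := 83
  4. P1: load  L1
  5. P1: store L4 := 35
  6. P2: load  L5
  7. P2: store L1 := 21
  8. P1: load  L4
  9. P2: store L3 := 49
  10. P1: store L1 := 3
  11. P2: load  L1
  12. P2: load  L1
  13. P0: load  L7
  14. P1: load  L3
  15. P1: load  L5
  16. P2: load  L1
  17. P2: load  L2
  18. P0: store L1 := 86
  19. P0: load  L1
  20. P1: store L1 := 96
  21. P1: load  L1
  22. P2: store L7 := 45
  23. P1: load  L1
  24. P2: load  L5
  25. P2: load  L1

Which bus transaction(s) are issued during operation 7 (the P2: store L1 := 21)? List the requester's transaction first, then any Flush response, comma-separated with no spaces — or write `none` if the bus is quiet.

[1] P0: load  L1 | P0:S(50), P1:I, P2:I | bus: BusRd
[2] P0: store L1 := 89 | P0:M(89), P1:I, P2:I | bus: BusRdX
[3] P1: store L3 := 83 | P0:I, P1:M(83), P2:I | bus: BusRdX
[4] P1: load  L1 | P0:S(89), P1:S(89), P2:I | bus: BusRd,Flush
[5] P1: store L4 := 35 | P0:I, P1:M(35), P2:I | bus: BusRdX
[6] P2: load  L5 | P0:I, P1:I, P2:S(20) | bus: BusRd
[7] P2: store L1 := 21 | P0:I, P1:I, P2:M(21) | bus: BusRdX
[8] P1: load  L4 | P0:I, P1:M(35), P2:I | bus: none
[9] P2: store L3 := 49 | P0:I, P1:I, P2:M(49) | bus: BusRdX,Flush
[10] P1: store L1 := 3 | P0:I, P1:M(3), P2:I | bus: BusRdX,Flush
[11] P2: load  L1 | P0:I, P1:S(3), P2:S(3) | bus: BusRd,Flush
[12] P2: load  L1 | P0:I, P1:S(3), P2:S(3) | bus: none
[13] P0: load  L7 | P0:S(30), P1:I, P2:I | bus: BusRd
[14] P1: load  L3 | P0:I, P1:S(49), P2:S(49) | bus: BusRd,Flush
[15] P1: load  L5 | P0:I, P1:S(20), P2:S(20) | bus: BusRd
[16] P2: load  L1 | P0:I, P1:S(3), P2:S(3) | bus: none
[17] P2: load  L2 | P0:I, P1:I, P2:S(60) | bus: BusRd
[18] P0: store L1 := 86 | P0:M(86), P1:I, P2:I | bus: BusRdX
[19] P0: load  L1 | P0:M(86), P1:I, P2:I | bus: none
[20] P1: store L1 := 96 | P0:I, P1:M(96), P2:I | bus: BusRdX,Flush
[21] P1: load  L1 | P0:I, P1:M(96), P2:I | bus: none
[22] P2: store L7 := 45 | P0:I, P1:I, P2:M(45) | bus: BusRdX
[23] P1: load  L1 | P0:I, P1:M(96), P2:I | bus: none
[24] P2: load  L5 | P0:I, P1:S(20), P2:S(20) | bus: none
[25] P2: load  L1 | P0:I, P1:S(96), P2:S(96) | bus: BusRd,Flush

bus = BusRdX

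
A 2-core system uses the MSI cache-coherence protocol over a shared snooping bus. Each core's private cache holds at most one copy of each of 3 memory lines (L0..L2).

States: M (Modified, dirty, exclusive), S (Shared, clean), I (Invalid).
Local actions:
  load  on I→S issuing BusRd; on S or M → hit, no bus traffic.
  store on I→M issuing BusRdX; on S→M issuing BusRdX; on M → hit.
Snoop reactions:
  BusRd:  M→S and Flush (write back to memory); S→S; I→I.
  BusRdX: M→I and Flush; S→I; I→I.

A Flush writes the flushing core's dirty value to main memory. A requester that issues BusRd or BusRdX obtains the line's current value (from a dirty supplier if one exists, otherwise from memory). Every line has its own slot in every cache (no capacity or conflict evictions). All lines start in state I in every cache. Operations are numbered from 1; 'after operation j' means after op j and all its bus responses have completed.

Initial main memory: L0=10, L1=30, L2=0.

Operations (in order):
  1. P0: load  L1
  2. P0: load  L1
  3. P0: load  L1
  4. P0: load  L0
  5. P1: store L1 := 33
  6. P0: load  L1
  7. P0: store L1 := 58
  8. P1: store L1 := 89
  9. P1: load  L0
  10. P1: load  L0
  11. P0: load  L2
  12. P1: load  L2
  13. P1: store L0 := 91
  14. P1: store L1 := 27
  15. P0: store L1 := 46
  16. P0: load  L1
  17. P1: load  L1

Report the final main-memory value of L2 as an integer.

memory[L2] = 0

[1] P0: load  L1 | P0:S(30), P1:I | bus: BusRd
[2] P0: load  L1 | P0:S(30), P1:I | bus: none
[3] P0: load  L1 | P0:S(30), P1:I | bus: none
[4] P0: load  L0 | P0:S(10), P1:I | bus: BusRd
[5] P1: store L1 := 33 | P0:I, P1:M(33) | bus: BusRdX
[6] P0: load  L1 | P0:S(33), P1:S(33) | bus: BusRd,Flush
[7] P0: store L1 := 58 | P0:M(58), P1:I | bus: BusRdX
[8] P1: store L1 := 89 | P0:I, P1:M(89) | bus: BusRdX,Flush
[9] P1: load  L0 | P0:S(10), P1:S(10) | bus: BusRd
[10] P1: load  L0 | P0:S(10), P1:S(10) | bus: none
[11] P0: load  L2 | P0:S(0), P1:I | bus: BusRd
[12] P1: load  L2 | P0:S(0), P1:S(0) | bus: BusRd
[13] P1: store L0 := 91 | P0:I, P1:M(91) | bus: BusRdX
[14] P1: store L1 := 27 | P0:I, P1:M(27) | bus: none
[15] P0: store L1 := 46 | P0:M(46), P1:I | bus: BusRdX,Flush
[16] P0: load  L1 | P0:M(46), P1:I | bus: none
[17] P1: load  L1 | P0:S(46), P1:S(46) | bus: BusRd,Flush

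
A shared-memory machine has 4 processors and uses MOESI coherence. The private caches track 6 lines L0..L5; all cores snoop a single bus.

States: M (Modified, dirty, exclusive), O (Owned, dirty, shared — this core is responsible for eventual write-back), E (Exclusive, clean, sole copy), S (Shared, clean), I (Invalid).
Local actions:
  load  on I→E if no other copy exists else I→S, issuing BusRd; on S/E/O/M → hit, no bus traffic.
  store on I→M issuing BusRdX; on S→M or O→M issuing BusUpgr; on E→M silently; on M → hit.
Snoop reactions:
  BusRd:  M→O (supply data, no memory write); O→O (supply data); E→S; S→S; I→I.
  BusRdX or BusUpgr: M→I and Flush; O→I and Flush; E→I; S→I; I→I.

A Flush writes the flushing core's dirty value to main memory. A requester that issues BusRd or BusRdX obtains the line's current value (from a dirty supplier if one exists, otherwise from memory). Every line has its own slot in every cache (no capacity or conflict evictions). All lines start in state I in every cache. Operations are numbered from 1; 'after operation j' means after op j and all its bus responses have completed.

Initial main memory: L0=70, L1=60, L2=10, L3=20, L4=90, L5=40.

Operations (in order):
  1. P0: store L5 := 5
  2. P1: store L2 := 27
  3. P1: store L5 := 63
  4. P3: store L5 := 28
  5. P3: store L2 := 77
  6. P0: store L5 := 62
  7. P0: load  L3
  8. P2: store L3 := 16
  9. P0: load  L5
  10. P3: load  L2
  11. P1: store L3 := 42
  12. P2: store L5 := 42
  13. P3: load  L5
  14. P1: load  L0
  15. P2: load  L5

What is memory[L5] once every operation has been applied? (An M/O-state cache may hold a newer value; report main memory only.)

memory[L5] = 62

step 1: P0: store L5 := 5  ⟶  MIII  (L5)  txn=BusRdX  M[L5]=40
step 2: P1: store L2 := 27  ⟶  IMII  (L2)  txn=BusRdX  M[L2]=10
step 3: P1: store L5 := 63  ⟶  IMII  (L5)  txn=BusRdX+Flush  M[L5]=5
step 4: P3: store L5 := 28  ⟶  IIIM  (L5)  txn=BusRdX+Flush  M[L5]=63
step 5: P3: store L2 := 77  ⟶  IIIM  (L2)  txn=BusRdX+Flush  M[L2]=27
step 6: P0: store L5 := 62  ⟶  MIII  (L5)  txn=BusRdX+Flush  M[L5]=28
step 7: P0: load  L3  ⟶  EIII  (L3)  txn=BusRd  M[L3]=20
step 8: P2: store L3 := 16  ⟶  IIMI  (L3)  txn=BusRdX  M[L3]=20
step 9: P0: load  L5  ⟶  MIII  (L5)  txn=∅  M[L5]=28
step 10: P3: load  L2  ⟶  IIIM  (L2)  txn=∅  M[L2]=27
step 11: P1: store L3 := 42  ⟶  IMII  (L3)  txn=BusRdX+Flush  M[L3]=16
step 12: P2: store L5 := 42  ⟶  IIMI  (L5)  txn=BusRdX+Flush  M[L5]=62
step 13: P3: load  L5  ⟶  IIOS  (L5)  txn=BusRd  M[L5]=62
step 14: P1: load  L0  ⟶  IEII  (L0)  txn=BusRd  M[L0]=70
step 15: P2: load  L5  ⟶  IIOS  (L5)  txn=∅  M[L5]=62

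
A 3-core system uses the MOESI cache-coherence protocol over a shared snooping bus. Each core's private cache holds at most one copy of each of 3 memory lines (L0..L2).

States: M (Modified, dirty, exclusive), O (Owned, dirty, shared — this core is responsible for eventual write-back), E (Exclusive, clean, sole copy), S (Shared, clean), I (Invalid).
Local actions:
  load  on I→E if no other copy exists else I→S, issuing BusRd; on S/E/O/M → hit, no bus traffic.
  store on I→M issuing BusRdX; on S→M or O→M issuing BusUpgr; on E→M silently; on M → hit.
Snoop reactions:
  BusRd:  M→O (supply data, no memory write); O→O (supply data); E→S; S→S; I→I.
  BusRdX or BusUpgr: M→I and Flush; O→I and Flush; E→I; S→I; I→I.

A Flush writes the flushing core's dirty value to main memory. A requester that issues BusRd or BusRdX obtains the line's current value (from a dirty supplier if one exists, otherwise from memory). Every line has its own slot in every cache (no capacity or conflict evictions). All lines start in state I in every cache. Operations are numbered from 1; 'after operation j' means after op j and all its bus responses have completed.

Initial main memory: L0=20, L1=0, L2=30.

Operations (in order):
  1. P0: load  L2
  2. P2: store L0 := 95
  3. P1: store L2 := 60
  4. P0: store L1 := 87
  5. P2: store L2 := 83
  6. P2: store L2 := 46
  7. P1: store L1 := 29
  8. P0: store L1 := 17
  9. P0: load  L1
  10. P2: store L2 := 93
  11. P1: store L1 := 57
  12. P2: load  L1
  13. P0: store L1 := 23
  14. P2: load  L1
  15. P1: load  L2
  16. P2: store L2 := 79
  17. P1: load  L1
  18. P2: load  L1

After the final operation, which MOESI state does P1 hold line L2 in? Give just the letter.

state = I

step 1: P0: load  L2  ⟶  EII  (L2)  txn=BusRd  M[L2]=30
step 2: P2: store L0 := 95  ⟶  IIM  (L0)  txn=BusRdX  M[L0]=20
step 3: P1: store L2 := 60  ⟶  IMI  (L2)  txn=BusRdX  M[L2]=30
step 4: P0: store L1 := 87  ⟶  MII  (L1)  txn=BusRdX  M[L1]=0
step 5: P2: store L2 := 83  ⟶  IIM  (L2)  txn=BusRdX+Flush  M[L2]=60
step 6: P2: store L2 := 46  ⟶  IIM  (L2)  txn=∅  M[L2]=60
step 7: P1: store L1 := 29  ⟶  IMI  (L1)  txn=BusRdX+Flush  M[L1]=87
step 8: P0: store L1 := 17  ⟶  MII  (L1)  txn=BusRdX+Flush  M[L1]=29
step 9: P0: load  L1  ⟶  MII  (L1)  txn=∅  M[L1]=29
step 10: P2: store L2 := 93  ⟶  IIM  (L2)  txn=∅  M[L2]=60
step 11: P1: store L1 := 57  ⟶  IMI  (L1)  txn=BusRdX+Flush  M[L1]=17
step 12: P2: load  L1  ⟶  IOS  (L1)  txn=BusRd  M[L1]=17
step 13: P0: store L1 := 23  ⟶  MII  (L1)  txn=BusRdX+Flush  M[L1]=57
step 14: P2: load  L1  ⟶  OIS  (L1)  txn=BusRd  M[L1]=57
step 15: P1: load  L2  ⟶  ISO  (L2)  txn=BusRd  M[L2]=60
step 16: P2: store L2 := 79  ⟶  IIM  (L2)  txn=BusUpgr  M[L2]=60
step 17: P1: load  L1  ⟶  OSS  (L1)  txn=BusRd  M[L1]=57
step 18: P2: load  L1  ⟶  OSS  (L1)  txn=∅  M[L1]=57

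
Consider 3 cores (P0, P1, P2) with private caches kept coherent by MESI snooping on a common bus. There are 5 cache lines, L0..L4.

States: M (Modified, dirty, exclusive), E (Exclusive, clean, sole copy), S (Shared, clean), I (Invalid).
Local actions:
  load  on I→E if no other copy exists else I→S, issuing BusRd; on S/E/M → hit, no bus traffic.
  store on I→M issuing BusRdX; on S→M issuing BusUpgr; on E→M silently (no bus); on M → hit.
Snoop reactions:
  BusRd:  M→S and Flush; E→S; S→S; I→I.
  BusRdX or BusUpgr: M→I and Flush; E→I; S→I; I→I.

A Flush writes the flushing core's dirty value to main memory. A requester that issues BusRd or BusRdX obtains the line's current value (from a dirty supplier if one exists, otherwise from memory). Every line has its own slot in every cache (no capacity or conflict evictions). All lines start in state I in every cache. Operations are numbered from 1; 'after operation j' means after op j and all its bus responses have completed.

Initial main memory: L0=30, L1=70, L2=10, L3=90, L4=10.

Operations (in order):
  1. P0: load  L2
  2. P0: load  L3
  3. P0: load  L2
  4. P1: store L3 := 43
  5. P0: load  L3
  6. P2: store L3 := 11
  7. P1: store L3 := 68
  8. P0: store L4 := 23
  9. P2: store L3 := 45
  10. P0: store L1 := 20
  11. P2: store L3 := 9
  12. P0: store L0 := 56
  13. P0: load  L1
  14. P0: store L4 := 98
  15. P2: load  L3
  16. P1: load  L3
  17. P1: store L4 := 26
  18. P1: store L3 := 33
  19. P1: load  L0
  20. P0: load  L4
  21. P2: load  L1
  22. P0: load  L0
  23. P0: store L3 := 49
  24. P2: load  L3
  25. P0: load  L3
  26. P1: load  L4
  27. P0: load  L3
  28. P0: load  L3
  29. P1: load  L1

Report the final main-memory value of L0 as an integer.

step 1: P0: load  L2  ⟶  EII  (L2)  txn=BusRd  M[L2]=10
step 2: P0: load  L3  ⟶  EII  (L3)  txn=BusRd  M[L3]=90
step 3: P0: load  L2  ⟶  EII  (L2)  txn=∅  M[L2]=10
step 4: P1: store L3 := 43  ⟶  IMI  (L3)  txn=BusRdX  M[L3]=90
step 5: P0: load  L3  ⟶  SSI  (L3)  txn=BusRd+Flush  M[L3]=43
step 6: P2: store L3 := 11  ⟶  IIM  (L3)  txn=BusRdX  M[L3]=43
step 7: P1: store L3 := 68  ⟶  IMI  (L3)  txn=BusRdX+Flush  M[L3]=11
step 8: P0: store L4 := 23  ⟶  MII  (L4)  txn=BusRdX  M[L4]=10
step 9: P2: store L3 := 45  ⟶  IIM  (L3)  txn=BusRdX+Flush  M[L3]=68
step 10: P0: store L1 := 20  ⟶  MII  (L1)  txn=BusRdX  M[L1]=70
step 11: P2: store L3 := 9  ⟶  IIM  (L3)  txn=∅  M[L3]=68
step 12: P0: store L0 := 56  ⟶  MII  (L0)  txn=BusRdX  M[L0]=30
step 13: P0: load  L1  ⟶  MII  (L1)  txn=∅  M[L1]=70
step 14: P0: store L4 := 98  ⟶  MII  (L4)  txn=∅  M[L4]=10
step 15: P2: load  L3  ⟶  IIM  (L3)  txn=∅  M[L3]=68
step 16: P1: load  L3  ⟶  ISS  (L3)  txn=BusRd+Flush  M[L3]=9
step 17: P1: store L4 := 26  ⟶  IMI  (L4)  txn=BusRdX+Flush  M[L4]=98
step 18: P1: store L3 := 33  ⟶  IMI  (L3)  txn=BusUpgr  M[L3]=9
step 19: P1: load  L0  ⟶  SSI  (L0)  txn=BusRd+Flush  M[L0]=56
step 20: P0: load  L4  ⟶  SSI  (L4)  txn=BusRd+Flush  M[L4]=26
step 21: P2: load  L1  ⟶  SIS  (L1)  txn=BusRd+Flush  M[L1]=20
step 22: P0: load  L0  ⟶  SSI  (L0)  txn=∅  M[L0]=56
step 23: P0: store L3 := 49  ⟶  MII  (L3)  txn=BusRdX+Flush  M[L3]=33
step 24: P2: load  L3  ⟶  SIS  (L3)  txn=BusRd+Flush  M[L3]=49
step 25: P0: load  L3  ⟶  SIS  (L3)  txn=∅  M[L3]=49
step 26: P1: load  L4  ⟶  SSI  (L4)  txn=∅  M[L4]=26
step 27: P0: load  L3  ⟶  SIS  (L3)  txn=∅  M[L3]=49
step 28: P0: load  L3  ⟶  SIS  (L3)  txn=∅  M[L3]=49
step 29: P1: load  L1  ⟶  SSS  (L1)  txn=BusRd  M[L1]=20

memory[L0] = 56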